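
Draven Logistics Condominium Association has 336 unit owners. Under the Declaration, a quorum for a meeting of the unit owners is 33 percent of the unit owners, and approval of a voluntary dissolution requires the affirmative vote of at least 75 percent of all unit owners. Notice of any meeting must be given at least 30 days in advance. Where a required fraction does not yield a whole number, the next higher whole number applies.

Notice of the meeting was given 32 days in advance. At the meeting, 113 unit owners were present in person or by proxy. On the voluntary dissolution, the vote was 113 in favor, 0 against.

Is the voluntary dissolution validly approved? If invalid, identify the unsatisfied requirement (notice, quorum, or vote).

Notice: 32 days given; 30 required. Satisfied.
Quorum: 33% of 336 = 110.88, rounded up to 111; 113 present. Satisfied.
Vote: requires three-fourths of all unit owners (336); 3/4 of 336 = 252, so 252 needed; 113 in favor. Not satisfied.

Invalid — vote requirement not satisfied.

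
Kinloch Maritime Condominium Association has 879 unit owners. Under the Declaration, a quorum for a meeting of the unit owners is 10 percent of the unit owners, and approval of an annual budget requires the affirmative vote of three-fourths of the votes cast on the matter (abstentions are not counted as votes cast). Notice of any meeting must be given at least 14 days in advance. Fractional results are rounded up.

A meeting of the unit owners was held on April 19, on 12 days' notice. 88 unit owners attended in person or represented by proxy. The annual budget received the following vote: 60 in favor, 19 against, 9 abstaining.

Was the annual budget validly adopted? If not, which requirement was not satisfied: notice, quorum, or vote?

Notice: 12 days given; 14 required. Not satisfied.
Quorum: 10% of 879 = 87.90, rounded up to 88; 88 present. Satisfied.
Vote: requires three-fourths of the votes cast (88 − 9 abstaining = 79); 3/4 of 79 = 59.25, rounded up to 60, so 60 needed; 60 in favor. Satisfied.

Invalid — notice requirement not satisfied.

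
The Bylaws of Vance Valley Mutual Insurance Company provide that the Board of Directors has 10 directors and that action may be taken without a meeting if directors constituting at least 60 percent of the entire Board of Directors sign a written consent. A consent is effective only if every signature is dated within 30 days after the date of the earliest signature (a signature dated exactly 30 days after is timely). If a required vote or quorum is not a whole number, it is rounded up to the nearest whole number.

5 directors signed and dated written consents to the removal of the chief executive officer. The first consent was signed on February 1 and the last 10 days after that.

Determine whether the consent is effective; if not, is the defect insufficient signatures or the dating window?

Not effective — insufficient signatures.

Signatures required: at least 60 percent of 10 — 3/5 of 10 = 6, so 6 needed; 5 signed. Insufficient.
Dating window: the latest signature is 10 days after the earliest; the limit is 30 days. Within the window.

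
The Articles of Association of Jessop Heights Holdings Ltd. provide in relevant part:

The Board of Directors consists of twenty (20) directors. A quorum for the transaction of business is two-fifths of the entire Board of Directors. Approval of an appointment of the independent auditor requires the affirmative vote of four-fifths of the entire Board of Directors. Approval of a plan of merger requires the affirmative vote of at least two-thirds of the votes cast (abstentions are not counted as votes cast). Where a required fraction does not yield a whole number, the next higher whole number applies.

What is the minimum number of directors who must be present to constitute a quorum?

2/5 of 20 = 8.

8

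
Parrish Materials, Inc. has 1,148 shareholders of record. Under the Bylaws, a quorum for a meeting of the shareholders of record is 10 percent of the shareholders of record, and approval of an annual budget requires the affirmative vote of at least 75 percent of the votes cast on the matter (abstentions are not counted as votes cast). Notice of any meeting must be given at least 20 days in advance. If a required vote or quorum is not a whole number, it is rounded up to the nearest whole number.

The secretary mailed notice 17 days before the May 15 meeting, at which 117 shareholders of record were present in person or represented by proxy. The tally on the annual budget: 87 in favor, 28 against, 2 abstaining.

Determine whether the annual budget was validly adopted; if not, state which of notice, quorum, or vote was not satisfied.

Invalid — notice requirement not satisfied.

Notice: 17 days given; 20 required. Not satisfied.
Quorum: 10% of 1,148 = 114.80, rounded up to 115; 117 present. Satisfied.
Vote: requires three-fourths of the votes cast (117 − 2 abstaining = 115); 3/4 of 115 = 86.25, rounded up to 87, so 87 needed; 87 in favor. Satisfied.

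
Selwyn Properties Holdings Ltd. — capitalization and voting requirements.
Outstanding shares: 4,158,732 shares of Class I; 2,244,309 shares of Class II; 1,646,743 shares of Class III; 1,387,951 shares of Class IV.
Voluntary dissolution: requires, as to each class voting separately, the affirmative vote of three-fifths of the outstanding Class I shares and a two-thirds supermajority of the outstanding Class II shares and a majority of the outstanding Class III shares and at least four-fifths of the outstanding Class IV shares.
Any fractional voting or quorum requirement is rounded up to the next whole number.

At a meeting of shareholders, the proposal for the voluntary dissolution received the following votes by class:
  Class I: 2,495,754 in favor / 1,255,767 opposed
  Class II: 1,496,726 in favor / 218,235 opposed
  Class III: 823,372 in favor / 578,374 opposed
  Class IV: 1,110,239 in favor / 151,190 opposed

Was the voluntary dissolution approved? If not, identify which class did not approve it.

Class I: 3/5 of 4158732 = 2495239.20, rounded up to 2495240; 2,495,240 required, 2,495,754 in favor — approved.
Class II: 2/3 of 2244309 = 1496206; 1,496,206 required, 1,496,726 in favor — approved.
Class III: a majority of 1646743 is 823372; 823,372 required, 823,372 in favor — approved.
Class IV: 4/5 of 1387951 = 1110360.80, rounded up to 1110361; 1,110,361 required, 1,110,239 in favor — not approved.

Not approved — the Class IV shares did not give the required vote.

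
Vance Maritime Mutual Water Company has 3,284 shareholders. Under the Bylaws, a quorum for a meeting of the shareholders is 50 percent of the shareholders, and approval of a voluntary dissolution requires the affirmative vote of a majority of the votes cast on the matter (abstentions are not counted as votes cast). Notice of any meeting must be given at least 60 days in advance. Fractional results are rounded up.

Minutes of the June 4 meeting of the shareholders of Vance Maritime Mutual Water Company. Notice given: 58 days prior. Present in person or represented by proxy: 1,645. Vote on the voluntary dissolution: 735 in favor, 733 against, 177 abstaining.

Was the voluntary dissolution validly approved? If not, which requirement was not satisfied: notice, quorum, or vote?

Notice: 58 days given; 60 required. Not satisfied.
Quorum: 50% of 3,284 = 1,642; 1,645 present. Satisfied.
Vote: requires a majority of the votes cast (1,645 − 177 abstaining = 1,468); a majority of 1468 is 735, so 735 needed; 735 in favor. Satisfied.

Invalid — notice requirement not satisfied.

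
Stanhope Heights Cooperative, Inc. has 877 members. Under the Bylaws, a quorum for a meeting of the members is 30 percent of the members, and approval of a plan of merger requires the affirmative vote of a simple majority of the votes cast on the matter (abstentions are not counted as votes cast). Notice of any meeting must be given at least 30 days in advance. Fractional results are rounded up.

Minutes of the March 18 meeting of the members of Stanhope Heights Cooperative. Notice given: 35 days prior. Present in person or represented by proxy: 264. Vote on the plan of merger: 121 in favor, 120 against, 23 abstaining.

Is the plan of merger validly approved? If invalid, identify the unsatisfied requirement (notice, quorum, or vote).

Valid — all requirements satisfied.

Notice: 35 days given; 30 required. Satisfied.
Quorum: 30% of 877 = 263.10, rounded up to 264; 264 present. Satisfied.
Vote: requires a majority of the votes cast (264 − 23 abstaining = 241); a majority of 241 is 121, so 121 needed; 121 in favor. Satisfied.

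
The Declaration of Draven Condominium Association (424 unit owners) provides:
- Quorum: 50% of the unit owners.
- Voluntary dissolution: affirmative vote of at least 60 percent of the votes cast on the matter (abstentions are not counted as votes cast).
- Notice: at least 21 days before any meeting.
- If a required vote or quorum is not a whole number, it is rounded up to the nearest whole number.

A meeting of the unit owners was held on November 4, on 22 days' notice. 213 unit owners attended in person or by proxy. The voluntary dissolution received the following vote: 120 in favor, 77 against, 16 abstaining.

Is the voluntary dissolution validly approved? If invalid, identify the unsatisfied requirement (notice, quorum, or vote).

Notice: 22 days given; 21 required. Satisfied.
Quorum: 50% of 424 = 212; 213 present. Satisfied.
Vote: requires three-fifths of the votes cast (213 − 16 abstaining = 197); 3/5 of 197 = 118.20, rounded up to 119, so 119 needed; 120 in favor. Satisfied.

Valid — all requirements satisfied.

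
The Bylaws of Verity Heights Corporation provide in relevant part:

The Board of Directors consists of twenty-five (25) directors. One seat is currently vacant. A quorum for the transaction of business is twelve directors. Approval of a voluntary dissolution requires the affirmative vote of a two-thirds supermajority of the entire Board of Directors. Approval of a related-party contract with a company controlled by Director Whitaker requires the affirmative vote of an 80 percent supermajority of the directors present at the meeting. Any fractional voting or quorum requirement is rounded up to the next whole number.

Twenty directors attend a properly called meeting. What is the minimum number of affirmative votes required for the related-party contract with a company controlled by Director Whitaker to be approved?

The related-party contract with a company controlled by Director Whitaker requires four-fifths of the directors present (20).
4/5 of 20 = 16.

16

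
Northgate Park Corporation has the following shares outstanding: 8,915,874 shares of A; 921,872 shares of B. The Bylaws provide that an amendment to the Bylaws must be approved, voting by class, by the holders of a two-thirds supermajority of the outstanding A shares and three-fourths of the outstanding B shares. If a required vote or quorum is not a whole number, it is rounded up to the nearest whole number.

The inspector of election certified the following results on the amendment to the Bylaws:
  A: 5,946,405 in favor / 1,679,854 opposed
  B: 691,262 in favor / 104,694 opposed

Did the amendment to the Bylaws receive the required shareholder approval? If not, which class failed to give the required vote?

A: 2/3 of 8915874 = 5943916; 5,943,916 required, 5,946,405 in favor — approved.
B: 3/4 of 921872 = 691404; 691,404 required, 691,262 in favor — not approved.

Not approved — the B shares did not give the required vote.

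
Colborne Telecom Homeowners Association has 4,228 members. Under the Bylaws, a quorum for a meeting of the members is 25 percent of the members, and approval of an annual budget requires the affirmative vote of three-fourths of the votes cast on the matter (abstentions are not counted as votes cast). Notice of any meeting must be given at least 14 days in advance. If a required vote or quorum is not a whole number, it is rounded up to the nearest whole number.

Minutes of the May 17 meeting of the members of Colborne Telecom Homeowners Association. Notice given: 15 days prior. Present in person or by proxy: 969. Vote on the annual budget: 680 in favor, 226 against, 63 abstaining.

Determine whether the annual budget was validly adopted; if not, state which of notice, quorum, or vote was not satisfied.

Invalid — quorum requirement not satisfied.

Notice: 15 days given; 14 required. Satisfied.
Quorum: 25% of 4,228 = 1,057; 969 present. Not satisfied.
Vote: requires three-fourths of the votes cast (969 − 63 abstaining = 906); 3/4 of 906 = 679.50, rounded up to 680, so 680 needed; 680 in favor. Satisfied.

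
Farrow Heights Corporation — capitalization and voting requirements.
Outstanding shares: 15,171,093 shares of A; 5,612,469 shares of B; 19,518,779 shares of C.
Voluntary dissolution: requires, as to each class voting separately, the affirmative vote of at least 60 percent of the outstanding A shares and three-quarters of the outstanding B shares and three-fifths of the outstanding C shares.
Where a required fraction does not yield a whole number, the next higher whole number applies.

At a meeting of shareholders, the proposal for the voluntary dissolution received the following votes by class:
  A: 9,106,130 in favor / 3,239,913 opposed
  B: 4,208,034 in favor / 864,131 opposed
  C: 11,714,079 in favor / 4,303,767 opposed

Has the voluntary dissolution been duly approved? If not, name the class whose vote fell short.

Not approved — the B shares did not give the required vote.

A: 3/5 of 15171093 = 9102655.80, rounded up to 9102656; 9,102,656 required, 9,106,130 in favor — approved.
B: 3/4 of 5612469 = 4209351.75, rounded up to 4209352; 4,209,352 required, 4,208,034 in favor — not approved.
C: 3/5 of 19518779 = 11711267.40, rounded up to 11711268; 11,711,268 required, 11,714,079 in favor — approved.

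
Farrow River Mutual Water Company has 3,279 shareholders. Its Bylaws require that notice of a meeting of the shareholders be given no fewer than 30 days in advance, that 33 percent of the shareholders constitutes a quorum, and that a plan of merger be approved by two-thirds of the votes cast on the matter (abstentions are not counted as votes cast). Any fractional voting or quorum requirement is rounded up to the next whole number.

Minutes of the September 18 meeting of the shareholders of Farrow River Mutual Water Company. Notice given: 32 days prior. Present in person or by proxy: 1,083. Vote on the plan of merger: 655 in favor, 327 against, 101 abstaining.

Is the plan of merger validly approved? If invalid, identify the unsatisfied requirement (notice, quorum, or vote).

Notice: 32 days given; 30 required. Satisfied.
Quorum: 33% of 3,279 = 1,082.07, rounded up to 1,083; 1,083 present. Satisfied.
Vote: requires two-thirds of the votes cast (1,083 − 101 abstaining = 982); 2/3 of 982 = 654.67, rounded up to 655, so 655 needed; 655 in favor. Satisfied.

Valid — all requirements satisfied.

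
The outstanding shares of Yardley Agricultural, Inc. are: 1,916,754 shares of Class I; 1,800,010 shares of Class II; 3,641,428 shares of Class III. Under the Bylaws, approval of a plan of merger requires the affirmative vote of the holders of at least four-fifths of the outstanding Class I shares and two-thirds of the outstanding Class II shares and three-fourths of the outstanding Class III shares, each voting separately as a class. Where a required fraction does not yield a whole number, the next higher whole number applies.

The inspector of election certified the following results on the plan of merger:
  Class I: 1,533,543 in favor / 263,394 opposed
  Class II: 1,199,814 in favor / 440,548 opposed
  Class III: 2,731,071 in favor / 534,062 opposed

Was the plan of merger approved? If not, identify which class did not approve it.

Class I: 4/5 of 1916754 = 1533403.20, rounded up to 1533404; 1,533,404 required, 1,533,543 in favor — approved.
Class II: 2/3 of 1800010 = 1200006.67, rounded up to 1200007; 1,200,007 required, 1,199,814 in favor — not approved.
Class III: 3/4 of 3641428 = 2731071; 2,731,071 required, 2,731,071 in favor — approved.

Not approved — the Class II shares did not give the required vote.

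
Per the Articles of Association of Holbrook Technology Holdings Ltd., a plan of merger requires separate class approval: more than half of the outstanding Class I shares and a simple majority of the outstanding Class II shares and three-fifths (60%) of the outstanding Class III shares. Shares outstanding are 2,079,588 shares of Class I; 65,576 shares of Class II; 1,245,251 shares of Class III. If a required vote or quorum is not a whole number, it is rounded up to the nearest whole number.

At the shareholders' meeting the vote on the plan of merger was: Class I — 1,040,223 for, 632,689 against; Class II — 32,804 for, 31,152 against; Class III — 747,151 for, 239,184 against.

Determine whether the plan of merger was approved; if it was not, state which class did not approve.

Approved — every class gave the required vote.

Class I: a majority of 2079588 is 1039795; 1,039,795 required, 1,040,223 in favor — approved.
Class II: a majority of 65576 is 32789; 32,789 required, 32,804 in favor — approved.
Class III: 3/5 of 1245251 = 747150.60, rounded up to 747151; 747,151 required, 747,151 in favor — approved.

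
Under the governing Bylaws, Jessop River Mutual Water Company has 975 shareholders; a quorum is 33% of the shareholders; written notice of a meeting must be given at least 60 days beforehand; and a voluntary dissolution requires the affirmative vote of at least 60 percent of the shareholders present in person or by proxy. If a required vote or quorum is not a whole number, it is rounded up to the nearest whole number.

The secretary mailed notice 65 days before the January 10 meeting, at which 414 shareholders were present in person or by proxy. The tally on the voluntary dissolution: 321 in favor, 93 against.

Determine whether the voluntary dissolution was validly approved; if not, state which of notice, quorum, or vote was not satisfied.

Valid — all requirements satisfied.

Notice: 65 days given; 60 required. Satisfied.
Quorum: 33% of 975 = 321.75, rounded up to 322; 414 present. Satisfied.
Vote: requires three-fifths of those present (414); 3/5 of 414 = 248.40, rounded up to 249, so 249 needed; 321 in favor. Satisfied.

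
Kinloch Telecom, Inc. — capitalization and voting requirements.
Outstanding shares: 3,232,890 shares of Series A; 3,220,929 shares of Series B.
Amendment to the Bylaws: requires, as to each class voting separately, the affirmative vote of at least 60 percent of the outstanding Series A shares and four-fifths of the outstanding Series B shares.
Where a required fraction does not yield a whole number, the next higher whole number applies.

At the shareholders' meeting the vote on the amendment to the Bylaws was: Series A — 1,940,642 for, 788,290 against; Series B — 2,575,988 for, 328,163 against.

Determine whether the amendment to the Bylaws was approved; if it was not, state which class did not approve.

Series A: 3/5 of 3232890 = 1939734; 1,939,734 required, 1,940,642 in favor — approved.
Series B: 4/5 of 3220929 = 2576743.20, rounded up to 2576744; 2,576,744 required, 2,575,988 in favor — not approved.

Not approved — the Series B shares did not give the required vote.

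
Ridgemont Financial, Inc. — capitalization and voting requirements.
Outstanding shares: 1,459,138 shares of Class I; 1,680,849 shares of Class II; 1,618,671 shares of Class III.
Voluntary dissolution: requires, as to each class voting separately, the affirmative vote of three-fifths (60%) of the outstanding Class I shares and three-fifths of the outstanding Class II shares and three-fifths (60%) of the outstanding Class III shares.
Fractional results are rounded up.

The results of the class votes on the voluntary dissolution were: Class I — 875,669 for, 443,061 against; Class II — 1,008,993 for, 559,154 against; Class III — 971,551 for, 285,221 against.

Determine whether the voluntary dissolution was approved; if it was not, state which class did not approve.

Approved — every class gave the required vote.

Class I: 3/5 of 1459138 = 875482.80, rounded up to 875483; 875,483 required, 875,669 in favor — approved.
Class II: 3/5 of 1680849 = 1008509.40, rounded up to 1008510; 1,008,510 required, 1,008,993 in favor — approved.
Class III: 3/5 of 1618671 = 971202.60, rounded up to 971203; 971,203 required, 971,551 in favor — approved.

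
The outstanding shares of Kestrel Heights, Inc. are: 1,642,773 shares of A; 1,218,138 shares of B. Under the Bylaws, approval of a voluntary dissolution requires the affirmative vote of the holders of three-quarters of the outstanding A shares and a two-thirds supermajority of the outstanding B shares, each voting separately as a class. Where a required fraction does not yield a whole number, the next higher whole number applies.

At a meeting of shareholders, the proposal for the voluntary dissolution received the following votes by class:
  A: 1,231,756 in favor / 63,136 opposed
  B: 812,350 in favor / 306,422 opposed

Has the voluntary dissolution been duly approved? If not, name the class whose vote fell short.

A: 3/4 of 1642773 = 1232079.75, rounded up to 1232080; 1,232,080 required, 1,231,756 in favor — not approved.
B: 2/3 of 1218138 = 812092; 812,092 required, 812,350 in favor — approved.

Not approved — the A shares did not give the required vote.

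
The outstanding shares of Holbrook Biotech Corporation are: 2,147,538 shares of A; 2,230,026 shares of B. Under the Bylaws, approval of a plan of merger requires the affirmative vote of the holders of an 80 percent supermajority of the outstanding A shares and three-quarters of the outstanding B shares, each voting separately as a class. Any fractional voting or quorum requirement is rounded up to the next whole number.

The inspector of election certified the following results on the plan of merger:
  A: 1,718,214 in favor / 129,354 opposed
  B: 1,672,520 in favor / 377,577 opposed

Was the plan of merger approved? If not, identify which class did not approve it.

A: 4/5 of 2147538 = 1718030.40, rounded up to 1718031; 1,718,031 required, 1,718,214 in favor — approved.
B: 3/4 of 2230026 = 1672519.50, rounded up to 1672520; 1,672,520 required, 1,672,520 in favor — approved.

Approved — every class gave the required vote.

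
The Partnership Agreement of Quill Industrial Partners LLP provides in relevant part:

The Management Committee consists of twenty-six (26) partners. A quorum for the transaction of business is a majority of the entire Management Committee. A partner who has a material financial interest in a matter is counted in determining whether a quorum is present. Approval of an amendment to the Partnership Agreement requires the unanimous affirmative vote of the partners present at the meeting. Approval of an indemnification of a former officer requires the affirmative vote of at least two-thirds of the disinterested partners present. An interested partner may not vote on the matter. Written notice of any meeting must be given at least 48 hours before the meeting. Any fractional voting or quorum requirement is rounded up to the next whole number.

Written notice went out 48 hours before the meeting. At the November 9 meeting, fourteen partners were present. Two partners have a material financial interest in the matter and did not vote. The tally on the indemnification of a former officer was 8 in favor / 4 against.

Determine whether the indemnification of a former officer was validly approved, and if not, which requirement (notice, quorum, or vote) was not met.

Notice: 48 hours given; 48 required (48 ≥ 48). Satisfied.
Quorum: 14 present (interested partners count toward quorum); quorum is 14. Satisfied.
Vote: the indemnification of a former officer requires two-thirds of the disinterested partners present (14 − 2 = 12). 2/3 of 12 = 8, so 8 affirmative votes are needed; 8 voted in favor. Satisfied.

Valid — all requirements satisfied.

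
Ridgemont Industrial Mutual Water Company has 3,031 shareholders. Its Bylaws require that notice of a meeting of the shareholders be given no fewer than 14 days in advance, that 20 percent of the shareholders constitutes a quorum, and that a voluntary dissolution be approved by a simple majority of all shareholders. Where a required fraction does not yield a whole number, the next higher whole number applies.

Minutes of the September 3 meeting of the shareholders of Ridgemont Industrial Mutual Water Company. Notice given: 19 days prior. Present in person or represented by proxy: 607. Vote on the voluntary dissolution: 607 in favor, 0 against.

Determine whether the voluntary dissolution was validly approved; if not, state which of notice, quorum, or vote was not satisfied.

Notice: 19 days given; 14 required. Satisfied.
Quorum: 20% of 3,031 = 606.20, rounded up to 607; 607 present. Satisfied.
Vote: requires a majority of all shareholders (3,031); a majority of 3031 is 1516, so 1,516 needed; 607 in favor. Not satisfied.

Invalid — vote requirement not satisfied.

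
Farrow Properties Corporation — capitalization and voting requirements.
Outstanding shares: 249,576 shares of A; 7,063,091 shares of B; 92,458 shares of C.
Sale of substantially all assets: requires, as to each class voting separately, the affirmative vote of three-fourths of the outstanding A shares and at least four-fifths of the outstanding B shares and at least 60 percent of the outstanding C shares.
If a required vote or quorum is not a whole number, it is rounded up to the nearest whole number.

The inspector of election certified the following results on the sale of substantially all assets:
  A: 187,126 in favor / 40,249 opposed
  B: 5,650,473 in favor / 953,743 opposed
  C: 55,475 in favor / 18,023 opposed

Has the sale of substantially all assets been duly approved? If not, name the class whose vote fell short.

Not approved — the A shares did not give the required vote.

A: 3/4 of 249576 = 187182; 187,182 required, 187,126 in favor — not approved.
B: 4/5 of 7063091 = 5650472.80, rounded up to 5650473; 5,650,473 required, 5,650,473 in favor — approved.
C: 3/5 of 92458 = 55474.80, rounded up to 55475; 55,475 required, 55,475 in favor — approved.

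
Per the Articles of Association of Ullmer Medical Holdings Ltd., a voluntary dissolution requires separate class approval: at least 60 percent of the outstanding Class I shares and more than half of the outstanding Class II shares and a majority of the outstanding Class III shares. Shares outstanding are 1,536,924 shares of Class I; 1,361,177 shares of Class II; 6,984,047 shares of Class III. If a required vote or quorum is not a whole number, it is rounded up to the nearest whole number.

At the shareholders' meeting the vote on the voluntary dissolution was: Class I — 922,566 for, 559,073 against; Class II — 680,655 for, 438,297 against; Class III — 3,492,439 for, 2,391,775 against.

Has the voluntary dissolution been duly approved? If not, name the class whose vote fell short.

Class I: 3/5 of 1536924 = 922154.40, rounded up to 922155; 922,155 required, 922,566 in favor — approved.
Class II: a majority of 1361177 is 680589; 680,589 required, 680,655 in favor — approved.
Class III: a majority of 6984047 is 3492024; 3,492,024 required, 3,492,439 in favor — approved.

Approved — every class gave the required vote.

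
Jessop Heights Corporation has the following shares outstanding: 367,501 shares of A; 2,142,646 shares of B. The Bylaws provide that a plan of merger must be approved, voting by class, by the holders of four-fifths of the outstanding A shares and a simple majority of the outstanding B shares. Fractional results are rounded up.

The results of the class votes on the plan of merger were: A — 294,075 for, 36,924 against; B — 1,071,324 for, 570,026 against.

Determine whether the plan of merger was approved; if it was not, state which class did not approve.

Approved — every class gave the required vote.

A: 4/5 of 367501 = 294000.80, rounded up to 294001; 294,001 required, 294,075 in favor — approved.
B: a majority of 2142646 is 1071324; 1,071,324 required, 1,071,324 in favor — approved.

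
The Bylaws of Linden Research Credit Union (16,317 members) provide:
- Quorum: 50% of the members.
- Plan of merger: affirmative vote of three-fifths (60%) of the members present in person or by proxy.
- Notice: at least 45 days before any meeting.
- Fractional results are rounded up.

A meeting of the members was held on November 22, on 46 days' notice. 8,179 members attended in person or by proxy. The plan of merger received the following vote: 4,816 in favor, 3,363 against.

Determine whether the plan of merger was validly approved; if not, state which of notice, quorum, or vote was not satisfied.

Invalid — vote requirement not satisfied.

Notice: 46 days given; 45 required. Satisfied.
Quorum: 50% of 16,317 = 8,158.50, rounded up to 8,159; 8,179 present. Satisfied.
Vote: requires three-fifths of those present (8,179); 3/5 of 8179 = 4907.40, rounded up to 4908, so 4,908 needed; 4,816 in favor. Not satisfied.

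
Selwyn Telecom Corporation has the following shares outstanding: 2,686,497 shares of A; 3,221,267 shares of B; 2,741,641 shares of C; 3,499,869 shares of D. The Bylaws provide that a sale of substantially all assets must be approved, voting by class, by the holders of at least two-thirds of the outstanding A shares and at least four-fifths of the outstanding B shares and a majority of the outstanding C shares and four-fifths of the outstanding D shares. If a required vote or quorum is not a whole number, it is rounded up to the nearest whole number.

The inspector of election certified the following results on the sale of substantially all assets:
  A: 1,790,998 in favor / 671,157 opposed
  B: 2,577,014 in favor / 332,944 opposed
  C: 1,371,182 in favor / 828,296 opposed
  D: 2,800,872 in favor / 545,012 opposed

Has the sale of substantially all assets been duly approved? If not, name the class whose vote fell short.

Approved — every class gave the required vote.

A: 2/3 of 2686497 = 1790998; 1,790,998 required, 1,790,998 in favor — approved.
B: 4/5 of 3221267 = 2577013.60, rounded up to 2577014; 2,577,014 required, 2,577,014 in favor — approved.
C: a majority of 2741641 is 1370821; 1,370,821 required, 1,371,182 in favor — approved.
D: 4/5 of 3499869 = 2799895.20, rounded up to 2799896; 2,799,896 required, 2,800,872 in favor — approved.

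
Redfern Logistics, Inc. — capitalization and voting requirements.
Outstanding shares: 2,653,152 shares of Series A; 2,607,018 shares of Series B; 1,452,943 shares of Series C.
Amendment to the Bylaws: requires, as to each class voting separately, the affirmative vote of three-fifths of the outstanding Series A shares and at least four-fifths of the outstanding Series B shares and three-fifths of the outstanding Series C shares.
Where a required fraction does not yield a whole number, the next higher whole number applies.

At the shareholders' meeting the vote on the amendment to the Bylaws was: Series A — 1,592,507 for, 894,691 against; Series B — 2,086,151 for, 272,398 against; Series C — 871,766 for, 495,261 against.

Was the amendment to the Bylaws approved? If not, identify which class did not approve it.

Series A: 3/5 of 2653152 = 1591891.20, rounded up to 1591892; 1,591,892 required, 1,592,507 in favor — approved.
Series B: 4/5 of 2607018 = 2085614.40, rounded up to 2085615; 2,085,615 required, 2,086,151 in favor — approved.
Series C: 3/5 of 1452943 = 871765.80, rounded up to 871766; 871,766 required, 871,766 in favor — approved.

Approved — every class gave the required vote.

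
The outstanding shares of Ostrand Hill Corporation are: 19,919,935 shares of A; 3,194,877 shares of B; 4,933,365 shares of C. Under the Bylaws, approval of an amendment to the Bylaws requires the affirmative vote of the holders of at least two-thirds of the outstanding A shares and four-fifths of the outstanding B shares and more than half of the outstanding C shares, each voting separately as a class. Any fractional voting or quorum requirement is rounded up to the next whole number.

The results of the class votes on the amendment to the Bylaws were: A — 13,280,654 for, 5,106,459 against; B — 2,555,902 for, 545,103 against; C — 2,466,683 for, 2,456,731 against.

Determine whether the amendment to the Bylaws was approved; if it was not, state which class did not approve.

A: 2/3 of 19919935 = 13279956.67, rounded up to 13279957; 13,279,957 required, 13,280,654 in favor — approved.
B: 4/5 of 3194877 = 2555901.60, rounded up to 2555902; 2,555,902 required, 2,555,902 in favor — approved.
C: a majority of 4933365 is 2466683; 2,466,683 required, 2,466,683 in favor — approved.

Approved — every class gave the required vote.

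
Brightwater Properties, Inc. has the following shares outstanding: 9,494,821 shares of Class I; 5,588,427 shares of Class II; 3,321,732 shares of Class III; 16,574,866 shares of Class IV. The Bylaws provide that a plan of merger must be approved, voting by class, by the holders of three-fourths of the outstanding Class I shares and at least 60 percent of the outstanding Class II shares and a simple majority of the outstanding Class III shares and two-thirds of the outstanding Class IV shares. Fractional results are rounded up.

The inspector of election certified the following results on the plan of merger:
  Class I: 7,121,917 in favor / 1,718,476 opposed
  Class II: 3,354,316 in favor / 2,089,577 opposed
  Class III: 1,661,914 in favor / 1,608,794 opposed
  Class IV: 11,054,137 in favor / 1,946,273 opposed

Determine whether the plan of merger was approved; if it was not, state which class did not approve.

Approved — every class gave the required vote.

Class I: 3/4 of 9494821 = 7121115.75, rounded up to 7121116; 7,121,116 required, 7,121,917 in favor — approved.
Class II: 3/5 of 5588427 = 3353056.20, rounded up to 3353057; 3,353,057 required, 3,354,316 in favor — approved.
Class III: a majority of 3321732 is 1660867; 1,660,867 required, 1,661,914 in favor — approved.
Class IV: 2/3 of 16574866 = 11049910.67, rounded up to 11049911; 11,049,911 required, 11,054,137 in favor — approved.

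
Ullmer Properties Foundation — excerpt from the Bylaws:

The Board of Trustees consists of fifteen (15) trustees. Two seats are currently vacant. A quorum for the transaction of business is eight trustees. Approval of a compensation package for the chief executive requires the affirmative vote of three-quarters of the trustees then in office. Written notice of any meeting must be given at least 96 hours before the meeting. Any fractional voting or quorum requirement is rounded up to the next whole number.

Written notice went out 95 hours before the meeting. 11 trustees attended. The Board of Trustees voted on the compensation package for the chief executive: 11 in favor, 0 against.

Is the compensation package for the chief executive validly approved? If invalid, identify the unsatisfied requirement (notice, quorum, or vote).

Invalid — notice requirement not satisfied.

Notice: 95 hours given; 96 required (95 < 96). Not satisfied.
Quorum: 11 present; quorum is 8. Satisfied.
Vote: the compensation package for the chief executive requires three-fourths of the trustees then in office (13). 3/4 of 13 = 9.75, rounded up to 10, so 10 affirmative votes are needed; 11 voted in favor. Satisfied.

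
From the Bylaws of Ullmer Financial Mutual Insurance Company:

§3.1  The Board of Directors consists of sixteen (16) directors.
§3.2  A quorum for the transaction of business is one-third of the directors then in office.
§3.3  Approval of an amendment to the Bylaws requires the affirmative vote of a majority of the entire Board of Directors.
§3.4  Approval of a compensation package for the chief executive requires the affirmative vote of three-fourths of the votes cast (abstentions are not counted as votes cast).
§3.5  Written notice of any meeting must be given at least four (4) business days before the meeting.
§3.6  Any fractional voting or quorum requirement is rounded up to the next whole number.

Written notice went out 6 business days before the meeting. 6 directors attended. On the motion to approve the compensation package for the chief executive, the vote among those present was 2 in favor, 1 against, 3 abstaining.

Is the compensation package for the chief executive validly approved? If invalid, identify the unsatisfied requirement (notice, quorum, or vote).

Invalid — vote requirement not satisfied.

Notice: 6 business days given; 4 required (6 ≥ 4). Satisfied.
Quorum: 6 present; quorum is 6. Satisfied.
Vote: the compensation package for the chief executive requires three-fourths of the votes cast (6 present − 3 abstaining = 3). 3/4 of 3 = 2.25, rounded up to 3, so 3 affirmative votes are needed; 2 voted in favor. Not satisfied.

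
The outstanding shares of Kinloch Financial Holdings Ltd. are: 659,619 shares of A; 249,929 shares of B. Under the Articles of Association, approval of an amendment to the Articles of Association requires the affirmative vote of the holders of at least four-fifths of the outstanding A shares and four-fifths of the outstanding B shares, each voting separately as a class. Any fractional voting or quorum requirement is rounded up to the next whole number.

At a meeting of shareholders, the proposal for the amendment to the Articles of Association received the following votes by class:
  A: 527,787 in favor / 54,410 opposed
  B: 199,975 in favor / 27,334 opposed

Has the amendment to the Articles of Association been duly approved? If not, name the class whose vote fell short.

Approved — every class gave the required vote.

A: 4/5 of 659619 = 527695.20, rounded up to 527696; 527,696 required, 527,787 in favor — approved.
B: 4/5 of 249929 = 199943.20, rounded up to 199944; 199,944 required, 199,975 in favor — approved.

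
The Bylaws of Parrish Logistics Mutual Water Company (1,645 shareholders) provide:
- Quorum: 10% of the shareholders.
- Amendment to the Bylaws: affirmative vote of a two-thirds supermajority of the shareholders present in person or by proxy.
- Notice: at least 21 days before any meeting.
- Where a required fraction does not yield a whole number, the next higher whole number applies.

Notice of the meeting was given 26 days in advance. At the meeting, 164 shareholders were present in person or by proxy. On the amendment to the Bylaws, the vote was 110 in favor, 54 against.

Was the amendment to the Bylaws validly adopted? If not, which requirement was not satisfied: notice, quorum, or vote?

Invalid — quorum requirement not satisfied.

Notice: 26 days given; 21 required. Satisfied.
Quorum: 10% of 1,645 = 164.50, rounded up to 165; 164 present. Not satisfied.
Vote: requires two-thirds of those present (164); 2/3 of 164 = 109.33, rounded up to 110, so 110 needed; 110 in favor. Satisfied.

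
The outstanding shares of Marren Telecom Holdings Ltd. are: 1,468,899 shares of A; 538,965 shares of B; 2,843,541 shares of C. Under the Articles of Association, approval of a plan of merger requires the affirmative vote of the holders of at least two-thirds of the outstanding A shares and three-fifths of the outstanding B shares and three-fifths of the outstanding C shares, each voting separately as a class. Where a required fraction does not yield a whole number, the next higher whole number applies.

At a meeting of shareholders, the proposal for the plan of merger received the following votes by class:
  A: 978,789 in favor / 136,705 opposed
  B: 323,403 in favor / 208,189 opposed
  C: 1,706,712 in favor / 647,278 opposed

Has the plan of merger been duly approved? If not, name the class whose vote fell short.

A: 2/3 of 1468899 = 979266; 979,266 required, 978,789 in favor — not approved.
B: 3/5 of 538965 = 323379; 323,379 required, 323,403 in favor — approved.
C: 3/5 of 2843541 = 1706124.60, rounded up to 1706125; 1,706,125 required, 1,706,712 in favor — approved.

Not approved — the A shares did not give the required vote.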